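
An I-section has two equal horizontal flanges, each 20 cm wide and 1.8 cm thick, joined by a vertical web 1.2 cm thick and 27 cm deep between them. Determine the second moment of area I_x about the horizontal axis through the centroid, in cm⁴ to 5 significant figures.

Decompose the section into non-overlapping parts with the origin at the bottom-left of its bounding rectangle.
Bottom flange: 20 × 1.8, A = 36 cm², y = 0.9 cm, Ī = 9.72 cm⁴.
Web: 1.2 × 27, A = 32.4 cm², y = 15.3 cm, Ī = 1968.3 cm⁴.
Top flange: 20 × 1.8, A = 36 cm², y = 29.7 cm, Ī = 9.72 cm⁴.
By symmetry the centroid is at mid-height, ȳ = 15.3 cm.
Transfer each piece to the horizontal axis through the centroid using Ī + A·d² with d = y − 15.3:
  bottom flange: d = -14.4 cm → contributes +7474.68 cm⁴
  web: d = 0 cm → contributes +1968.3 cm⁴
  top flange: d = 14.4 cm → contributes +7474.68 cm⁴
Total I = 16917.66 cm⁴.

I_x ≈ 1.6918 × 10⁴ cm⁴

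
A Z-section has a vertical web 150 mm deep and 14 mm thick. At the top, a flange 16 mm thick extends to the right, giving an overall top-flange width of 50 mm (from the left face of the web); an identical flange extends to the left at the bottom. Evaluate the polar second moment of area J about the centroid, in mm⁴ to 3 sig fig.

J ≈ 1.00 × 10⁷ mm⁴

Decompose the section into non-overlapping parts with the origin at the bottom-left of its bounding rectangle.
Web: 14 × 150, A = 2 100 mm², y = 75 mm, Ī = 3 937 500 mm⁴.
Top flange (beyond web): 36 × 16, A = 576 mm², y = 142 mm, Ī = 12 288 mm⁴.
Bottom flange (beyond web): 36 × 16, A = 576 mm², y = 8 mm, Ī = 12 288 mm⁴.
Centroid: ȳ = ΣA·y / ΣA = 75 mm.
Transfer each piece to the centroidal x-axis using Ī + A·d² with d = y − 75:
  web: d = 0 mm → contributes +3 937 500 mm⁴
  top flange (beyond web): d = 67 mm → contributes +2 597 952 mm⁴
  bottom flange (beyond web): d = -67 mm → contributes +2 597 952 mm⁴
Total I = 9 133 404 mm⁴.
For the y-axis: x̄ = 43 mm.
Repeating about the centroidal y-axis gives I_y = 878 716 mm⁴.
Polar second moment: J = I_x + I_y = 10 012 120 mm⁴.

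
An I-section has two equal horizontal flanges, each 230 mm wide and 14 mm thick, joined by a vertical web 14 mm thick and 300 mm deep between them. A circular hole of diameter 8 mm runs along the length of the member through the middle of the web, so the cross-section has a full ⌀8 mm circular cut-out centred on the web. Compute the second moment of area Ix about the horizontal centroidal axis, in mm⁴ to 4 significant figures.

Treat the section as a set of non-overlapping primitives; coordinates are from the bounding-box lower-left.
Bottom flange: 230 × 14, A = 3 220 mm², y = 7 mm, Ī = 52593.3 mm⁴.
Web: 14 × 300, A = 4 200 mm², y = 164 mm, Ī = 31 500 000 mm⁴.
Top flange: 230 × 14, A = 3 220 mm², y = 321 mm, Ī = 52593.3 mm⁴.
Hole (subtracted): ⌀8, A = 50.2655 mm², y = 164 mm, Ī = 201.062 mm⁴.
By symmetry the centroid is at mid-height, ȳ = 164 mm.
Transfer each piece to the horizontal centroidal axis using Ī + A·d² with d = y − 164:
  bottom flange: d = -157 mm → contributes +79 422 373 mm⁴
  web: d = 0 mm → contributes +31 500 000 mm⁴
  top flange: d = 157 mm → contributes +79 422 373 mm⁴
  hole: d = 0 mm → contributes −201.062 mm⁴
Total I = 190 344 546 mm⁴.

Ix ≈ 1.903 × 10⁸ mm⁴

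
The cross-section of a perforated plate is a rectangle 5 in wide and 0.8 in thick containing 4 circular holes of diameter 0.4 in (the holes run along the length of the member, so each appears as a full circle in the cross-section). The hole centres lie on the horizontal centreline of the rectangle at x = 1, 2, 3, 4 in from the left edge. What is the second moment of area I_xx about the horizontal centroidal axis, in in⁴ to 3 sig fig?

Decompose the section into non-overlapping parts with the origin at the bottom-left of its bounding rectangle.
Plate: 5 × 0.8, A = 4 in², y = 0.4 in, Ī = 0.21333 in⁴.
Hole 1 (subtracted): ⌀0.4, A = 0.12566 in², y = 0.4 in, Ī = 0.0012566 in⁴.
Hole 2 (subtracted): ⌀0.4, A = 0.12566 in², y = 0.4 in, Ī = 0.0012566 in⁴.
Hole 3 (subtracted): ⌀0.4, A = 0.12566 in², y = 0.4 in, Ī = 0.0012566 in⁴.
Hole 4 (subtracted): ⌀0.4, A = 0.12566 in², y = 0.4 in, Ī = 0.0012566 in⁴.
By symmetry the centroid is at mid-height, ȳ = 0.4 in.
All pieces are centred on the horizontal centroidal axis, so I = ΣĪ (holes subtracted) = 0.20831 in⁴.

I_xx ≈ 0.208 in⁴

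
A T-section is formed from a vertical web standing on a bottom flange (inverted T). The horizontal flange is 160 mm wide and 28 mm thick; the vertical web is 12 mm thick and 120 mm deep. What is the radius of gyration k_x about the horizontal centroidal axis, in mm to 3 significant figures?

k_x ≈ 36.7 mm

Treat the section as a set of non-overlapping primitives; coordinates are from the bounding-box lower-left.
Flange: 160 × 28, A = 4 480 mm², y = 14 mm, Ī = 292 693 mm⁴.
Web: 12 × 120, A = 1 440 mm², y = 88 mm, Ī = 1 728 000 mm⁴.
Centroid: ȳ = ΣA·y / ΣA = 32 mm.
Transfer each piece to the horizontal centroidal axis using Ī + A·d² with d = y − 32:
  flange: d = -18 mm → contributes +1 744 213 mm⁴
  web: d = 56 mm → contributes +6 243 840 mm⁴
Total I = 7 988 053 mm⁴.
Radius of gyration: k = √(I/A) = √(7 988 053 / 5 920) = 36.733 mm.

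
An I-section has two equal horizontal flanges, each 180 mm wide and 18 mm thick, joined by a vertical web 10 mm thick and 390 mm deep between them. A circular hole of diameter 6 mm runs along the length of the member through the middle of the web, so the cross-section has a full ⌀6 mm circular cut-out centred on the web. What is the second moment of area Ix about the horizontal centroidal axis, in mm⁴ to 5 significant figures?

Split into non-overlapping primitives; take the origin at the lower-left of the bounding box.
Bottom flange: 180 × 18, A = 3 240 mm², y = 9 mm, Ī = 87 480 mm⁴.
Web: 10 × 390, A = 3 900 mm², y = 213 mm, Ī = 49 432 500 mm⁴.
Top flange: 180 × 18, A = 3 240 mm², y = 417 mm, Ī = 87 480 mm⁴.
Hole (subtracted): ⌀6, A = 28.27433 mm², y = 213 mm, Ī = 63.61725 mm⁴.
By symmetry the centroid is at mid-height, ȳ = 213 mm.
Transfer each piece to the horizontal centroidal axis using Ī + A·d² with d = y − 213:
  bottom flange: d = -204 mm → contributes +134 923 320 mm⁴
  web: d = 0 mm → contributes +49 432 500 mm⁴
  top flange: d = 204 mm → contributes +134 923 320 mm⁴
  hole: d = 0 mm → contributes −63.61725 mm⁴
Total I = 319 279 076 mm⁴.

Ix ≈ 3.1928 × 10⁸ mm⁴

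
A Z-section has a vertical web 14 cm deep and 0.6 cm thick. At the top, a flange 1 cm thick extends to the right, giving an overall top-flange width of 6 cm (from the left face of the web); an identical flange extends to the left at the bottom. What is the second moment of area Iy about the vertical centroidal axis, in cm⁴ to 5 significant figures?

Break the section into simple shapes (no overlaps), measuring from the bottom-left corner of the bounding box.
Web: 0.6 × 14, A = 8.4 cm², x = 5.7 cm, Ī = 0.252 cm⁴.
Top flange (beyond web): 5.4 × 1, A = 5.4 cm², x = 8.7 cm, Ī = 13.122 cm⁴.
Bottom flange (beyond web): 5.4 × 1, A = 5.4 cm², x = 2.7 cm, Ī = 13.122 cm⁴.
Centroid: x̄ = ΣA·x / ΣA = 5.7 cm.
Transfer each piece to the vertical centroidal axis using Ī + A·d² with d = x − 5.7:
  web: d = 0 cm → contributes +0.252 cm⁴
  top flange (beyond web): d = 3 cm → contributes +61.722 cm⁴
  bottom flange (beyond web): d = -3 cm → contributes +61.722 cm⁴
Total I = 123.696 cm⁴.

Iy ≈ 123.70 cm⁴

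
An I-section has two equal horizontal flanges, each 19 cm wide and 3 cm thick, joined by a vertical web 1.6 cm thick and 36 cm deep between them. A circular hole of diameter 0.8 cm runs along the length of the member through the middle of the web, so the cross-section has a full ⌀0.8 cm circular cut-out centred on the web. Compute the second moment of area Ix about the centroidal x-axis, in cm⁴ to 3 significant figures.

Ix ≈ 4.97 × 10⁴ cm⁴

Decompose the section into non-overlapping parts with the origin at the bottom-left of its bounding rectangle.
Bottom flange: 19 × 3, A = 57 cm², y = 1.5 cm, Ī = 42.75 cm⁴.
Web: 1.6 × 36, A = 57.6 cm², y = 21 cm, Ī = 6220.8 cm⁴.
Top flange: 19 × 3, A = 57 cm², y = 40.5 cm, Ī = 42.75 cm⁴.
Hole (subtracted): ⌀0.8, A = 0.50265 cm², y = 21 cm, Ī = 0.020106 cm⁴.
By symmetry the centroid is at mid-height, ȳ = 21 cm.
Transfer each piece to the centroidal x-axis using Ī + A·d² with d = y − 21:
  bottom flange: d = -19.5 cm → contributes +21 717 cm⁴
  web: d = 0 cm → contributes +6220.8 cm⁴
  top flange: d = 19.5 cm → contributes +21 717 cm⁴
  hole: d = 0 cm → contributes −0.020106 cm⁴
Total I = 49 655 cm⁴.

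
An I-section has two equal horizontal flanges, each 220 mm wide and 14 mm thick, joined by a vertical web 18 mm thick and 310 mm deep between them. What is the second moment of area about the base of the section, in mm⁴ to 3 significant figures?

Decompose the section into non-overlapping parts with the origin at the bottom-left of its bounding rectangle.
Bottom flange: 220 × 14, A = 3 080 mm², y = 7 mm, Ī = 50 307 mm⁴.
Web: 18 × 310, A = 5 580 mm², y = 169 mm, Ī = 44 686 500 mm⁴.
Top flange: 220 × 14, A = 3 080 mm², y = 331 mm, Ī = 50 307 mm⁴.
Transfer each piece to the bottom edge using Ī + A·d² with d = y − 0:
  bottom flange: d = 7 mm → contributes +201 227 mm⁴
  web: d = 169 mm → contributes +204 056 880 mm⁴
  top flange: d = 331 mm → contributes +337 498 187 mm⁴
Total I = 541 756 293 mm⁴.

I_base ≈ 5.42 × 10⁸ mm⁴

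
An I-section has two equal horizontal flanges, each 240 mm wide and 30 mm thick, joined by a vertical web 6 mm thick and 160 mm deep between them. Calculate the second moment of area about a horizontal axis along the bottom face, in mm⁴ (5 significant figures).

Treat the section as a set of non-overlapping primitives; coordinates are from the bounding-box lower-left.
Bottom flange: 240 × 30, A = 7 200 mm², y = 15 mm, Ī = 540 000 mm⁴.
Web: 6 × 160, A = 960 mm², y = 110 mm, Ī = 2 048 000 mm⁴.
Top flange: 240 × 30, A = 7 200 mm², y = 205 mm, Ī = 540 000 mm⁴.
Transfer each piece to a horizontal axis along the bottom face using Ī + A·d² with d = y − 0:
  bottom flange: d = 15 mm → contributes +2 160 000 mm⁴
  web: d = 110 mm → contributes +13 664 000 mm⁴
  top flange: d = 205 mm → contributes +303 120 000 mm⁴
Total I = 318 944 000 mm⁴.

I_base ≈ 3.1894 × 10⁸ mm⁴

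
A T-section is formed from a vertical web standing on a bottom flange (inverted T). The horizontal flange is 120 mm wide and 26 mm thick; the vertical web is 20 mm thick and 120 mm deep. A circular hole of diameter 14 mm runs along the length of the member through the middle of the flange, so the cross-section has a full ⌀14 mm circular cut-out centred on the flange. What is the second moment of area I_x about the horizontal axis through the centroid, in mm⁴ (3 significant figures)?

Treat the section as a set of non-overlapping primitives; coordinates are from the bounding-box lower-left.
Flange: 120 × 26, A = 3 120 mm², y = 13 mm, Ī = 175 760 mm⁴.
Web: 20 × 120, A = 2 400 mm², y = 86 mm, Ī = 2 880 000 mm⁴.
Hole (subtracted): ⌀14, A = 153.94 mm², y = 13 mm, Ī = 1885.7 mm⁴.
Centroid: ȳ = ΣA·y / ΣA = 45.65 mm.
Transfer each piece to the horizontal axis through the centroid using Ī + A·d² with d = y − 45.65:
  flange: d = -32.65 mm → contributes +3 501 677 mm⁴
  web: d = 40.35 mm → contributes +6 787 563 mm⁴
  hole: d = -32.65 mm → contributes −165 984 mm⁴
Total I = 10 123 257 mm⁴.

I_x ≈ 1.01 × 10⁷ mm⁴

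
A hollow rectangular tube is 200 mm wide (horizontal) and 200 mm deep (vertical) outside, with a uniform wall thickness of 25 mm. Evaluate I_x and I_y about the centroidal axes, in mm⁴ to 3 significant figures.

I_x ≈ 9.11 × 10⁷ mm⁴, I_y ≈ 9.11 × 10⁷ mm⁴

Decompose the section into non-overlapping parts with the origin at the bottom-left of its bounding rectangle.
Outer rectangle: 200 × 200, A = 40 000 mm², y = 100 mm, Ī = 133 333 333 mm⁴.
Inner void (subtracted): 150 × 150, A = 22 500 mm², y = 100 mm, Ī = 42 187 500 mm⁴.
By symmetry the centroid is at mid-height, ȳ = 100 mm.
All pieces are centred on the centroidal x-axis, so I = ΣĪ (holes subtracted) = 91 145 833 mm⁴.
Repeating about the centroidal y-axis gives I_y = 91 145 833 mm⁴.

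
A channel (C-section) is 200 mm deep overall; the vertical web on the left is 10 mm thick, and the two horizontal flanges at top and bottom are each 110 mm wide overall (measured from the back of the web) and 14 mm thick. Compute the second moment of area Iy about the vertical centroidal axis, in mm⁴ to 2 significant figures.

Iy ≈ 5.9 × 10⁶ mm⁴

Decompose the section into non-overlapping parts with the origin at the bottom-left of its bounding rectangle.
Web: 10 × 200, A = 2 000 mm², x = 5 mm, Ī = 16 667 mm⁴.
Top flange (beyond web): 100 × 14, A = 1 400 mm², x = 60 mm, Ī = 1 166 667 mm⁴.
Bottom flange (beyond web): 100 × 14, A = 1 400 mm², x = 60 mm, Ī = 1 166 667 mm⁴.
Centroid: x̄ = ΣA·x / ΣA = 37.08 mm.
Transfer each piece to the vertical centroidal axis using Ī + A·d² with d = x − 37.08:
  web: d = -32.08 mm → contributes +2 075 347 mm⁴
  top flange (beyond web): d = 22.92 mm → contributes +1 901 910 mm⁴
  bottom flange (beyond web): d = 22.92 mm → contributes +1 901 910 mm⁴
Total I = 5 879 167 mm⁴.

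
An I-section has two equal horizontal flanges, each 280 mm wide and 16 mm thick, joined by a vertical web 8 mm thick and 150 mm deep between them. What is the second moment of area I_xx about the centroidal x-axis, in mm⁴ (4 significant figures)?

Split into non-overlapping primitives; take the origin at the lower-left of the bounding box.
Bottom flange: 280 × 16, A = 4 480 mm², y = 8 mm, Ī = 95573.3 mm⁴.
Web: 8 × 150, A = 1 200 mm², y = 91 mm, Ī = 2 250 000 mm⁴.
Top flange: 280 × 16, A = 4 480 mm², y = 174 mm, Ī = 95573.3 mm⁴.
By symmetry the centroid is at mid-height, ȳ = 91 mm.
Transfer each piece to the centroidal x-axis using Ī + A·d² with d = y − 91:
  bottom flange: d = -83 mm → contributes +30 958 293 mm⁴
  web: d = 0 mm → contributes +2 250 000 mm⁴
  top flange: d = 83 mm → contributes +30 958 293 mm⁴
Total I = 64 166 587 mm⁴.

I_xx ≈ 6.417 × 10⁷ mm⁴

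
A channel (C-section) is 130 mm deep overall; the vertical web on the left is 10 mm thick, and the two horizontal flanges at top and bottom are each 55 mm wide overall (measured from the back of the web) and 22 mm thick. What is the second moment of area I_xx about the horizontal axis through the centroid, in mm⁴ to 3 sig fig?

I_xx ≈ 7.68 × 10⁶ mm⁴

Treat the section as a set of non-overlapping primitives; coordinates are from the bounding-box lower-left.
Web: 10 × 130, A = 1 300 mm², y = 65 mm, Ī = 1 830 833 mm⁴.
Top flange (beyond web): 45 × 22, A = 990 mm², y = 119 mm, Ī = 39 930 mm⁴.
Bottom flange (beyond web): 45 × 22, A = 990 mm², y = 11 mm, Ī = 39 930 mm⁴.
By symmetry the centroid is at mid-height, ȳ = 65 mm.
Transfer each piece to the horizontal axis through the centroid using Ī + A·d² with d = y − 65:
  web: d = 0 mm → contributes +1 830 833 mm⁴
  top flange (beyond web): d = 54 mm → contributes +2 926 770 mm⁴
  bottom flange (beyond web): d = -54 mm → contributes +2 926 770 mm⁴
Total I = 7 684 373 mm⁴.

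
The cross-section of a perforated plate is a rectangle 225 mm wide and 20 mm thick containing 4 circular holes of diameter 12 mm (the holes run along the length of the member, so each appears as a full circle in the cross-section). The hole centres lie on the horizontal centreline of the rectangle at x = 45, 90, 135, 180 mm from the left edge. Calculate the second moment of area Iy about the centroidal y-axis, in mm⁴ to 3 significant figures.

Treat the section as a set of non-overlapping primitives; coordinates are from the bounding-box lower-left.
Plate: 225 × 20, A = 4 500 mm², x = 112.5 mm, Ī = 18 984 375 mm⁴.
Hole 1 (subtracted): ⌀12, A = 113.1 mm², x = 45 mm, Ī = 1017.9 mm⁴.
Hole 2 (subtracted): ⌀12, A = 113.1 mm², x = 90 mm, Ī = 1017.9 mm⁴.
Hole 3 (subtracted): ⌀12, A = 113.1 mm², x = 135 mm, Ī = 1017.9 mm⁴.
Hole 4 (subtracted): ⌀12, A = 113.1 mm², x = 180 mm, Ī = 1017.9 mm⁴.
By symmetry the centroid is at mid-width, x̄ = 112.5 mm.
Transfer each piece to the centroidal y-axis using Ī + A·d² with d = x − 112.5:
  plate: d = 0 mm → contributes +18 984 375 mm⁴
  hole 1: d = -67.5 mm → contributes −516 318 mm⁴
  hole 2: d = -22.5 mm → contributes −58 273 mm⁴
  hole 3: d = 22.5 mm → contributes −58 273 mm⁴
  hole 4: d = 67.5 mm → contributes −516 318 mm⁴
Total I = 17 835 193 mm⁴.

Iy ≈ 1.78 × 10⁷ mm⁴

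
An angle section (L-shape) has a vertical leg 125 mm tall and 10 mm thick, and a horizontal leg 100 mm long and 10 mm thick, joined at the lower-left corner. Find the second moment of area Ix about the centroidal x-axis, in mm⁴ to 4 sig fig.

Ix ≈ 3.365 × 10⁶ mm⁴

Treat the section as a set of non-overlapping primitives; coordinates are from the bounding-box lower-left.
Vertical leg: 10 × 125, A = 1 250 mm², y = 62.5 mm, Ī = 1 627 604 mm⁴.
Horizontal leg (remainder): 90 × 10, A = 900 mm², y = 5 mm, Ī = 7 500 mm⁴.
Centroid: ȳ = ΣA·y / ΣA = 38.4302 mm.
Transfer each piece to the centroidal x-axis using Ī + A·d² with d = y − 38.4302:
  vertical leg: d = 24.0698 mm → contributes +2 351 796 mm⁴
  horizontal leg (remainder): d = -33.4302 mm → contributes +1 013 322 mm⁴
Total I = 3 365 119 mm⁴.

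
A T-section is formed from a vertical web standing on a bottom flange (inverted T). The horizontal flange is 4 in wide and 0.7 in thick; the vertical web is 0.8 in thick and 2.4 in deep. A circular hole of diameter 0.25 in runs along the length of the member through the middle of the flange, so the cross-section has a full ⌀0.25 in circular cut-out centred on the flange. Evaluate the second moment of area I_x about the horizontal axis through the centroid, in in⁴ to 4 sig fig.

Treat the section as a set of non-overlapping primitives; coordinates are from the bounding-box lower-left.
Flange: 4 × 0.7, A = 2.8 in², y = 0.35 in, Ī = 0.114333 in⁴.
Web: 0.8 × 2.4, A = 1.92 in², y = 1.9 in, Ī = 0.9216 in⁴.
Hole (subtracted): ⌀0.25, A = 0.0490874 in², y = 0.35 in, Ī = 0.000191748 in⁴.
Centroid: ȳ = ΣA·y / ΣA = 0.987135 in.
Transfer each piece to the horizontal axis through the centroid using Ī + A·d² with d = y − 0.987135:
  flange: d = -0.637135 in → contributes +1.25097 in⁴
  web: d = 0.912865 in → contributes +2.52158 in⁴
  hole: d = -0.637135 in → contributes −0.0201183 in⁴
Total I = 3.75243 in⁴.

I_x ≈ 3.752 in⁴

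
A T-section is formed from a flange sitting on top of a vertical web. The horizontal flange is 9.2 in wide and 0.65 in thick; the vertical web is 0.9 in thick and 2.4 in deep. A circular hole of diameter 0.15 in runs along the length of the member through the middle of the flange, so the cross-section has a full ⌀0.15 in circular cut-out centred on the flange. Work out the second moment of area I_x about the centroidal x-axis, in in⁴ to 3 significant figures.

I_x ≈ 4.93 in⁴

Break the section into simple shapes (no overlaps), measuring from the bottom-left corner of the bounding box.
Flange: 9.2 × 0.65, A = 5.98 in², y = 2.725 in, Ī = 0.21055 in⁴.
Web: 0.9 × 2.4, A = 2.16 in², y = 1.2 in, Ī = 1.0368 in⁴.
Hole (subtracted): ⌀0.15, A = 0.017671 in², y = 2.725 in, Ī = 0.00002485 in⁴.
Centroid: ȳ = ΣA·y / ΣA = 2.3195 in.
Transfer each piece to the centroidal x-axis using Ī + A·d² with d = y − 2.3195:
  flange: d = 0.40555 in → contributes +1.1941 in⁴
  web: d = -1.1195 in → contributes +3.7436 in⁴
  hole: d = 0.40555 in → contributes −0.0029313 in⁴
Total I = 4.9348 in⁴.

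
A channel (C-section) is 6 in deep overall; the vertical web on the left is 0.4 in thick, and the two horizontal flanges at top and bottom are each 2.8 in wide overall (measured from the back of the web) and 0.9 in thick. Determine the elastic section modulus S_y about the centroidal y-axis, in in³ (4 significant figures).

S_y ≈ 3.017 in³

Treat the section as a set of non-overlapping primitives; coordinates are from the bounding-box lower-left.
Web: 0.4 × 6, A = 2.4 in², x = 0.2 in, Ī = 0.032 in⁴.
Top flange (beyond web): 2.4 × 0.9, A = 2.16 in², x = 1.6 in, Ī = 1.0368 in⁴.
Bottom flange (beyond web): 2.4 × 0.9, A = 2.16 in², x = 1.6 in, Ī = 1.0368 in⁴.
Centroid: x̄ = ΣA·x / ΣA = 1.1 in.
Transfer each piece to the centroidal y-axis using Ī + A·d² with d = x − 1.1:
  web: d = -0.9 in → contributes +1.976 in⁴
  top flange (beyond web): d = 0.5 in → contributes +1.5768 in⁴
  bottom flange (beyond web): d = 0.5 in → contributes +1.5768 in⁴
Total I = 5.1296 in⁴.
Extreme fibre distance c = 1.7 in; S = I/c = 3.01741 in³.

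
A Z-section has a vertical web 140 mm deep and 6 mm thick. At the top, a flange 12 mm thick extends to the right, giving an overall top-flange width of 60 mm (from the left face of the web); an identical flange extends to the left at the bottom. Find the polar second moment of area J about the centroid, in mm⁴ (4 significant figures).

J ≈ 8.180 × 10⁶ mm⁴

Treat the section as a set of non-overlapping primitives; coordinates are from the bounding-box lower-left.
Web: 6 × 140, A = 840 mm², y = 70 mm, Ī = 1 372 000 mm⁴.
Top flange (beyond web): 54 × 12, A = 648 mm², y = 134 mm, Ī = 7 776 mm⁴.
Bottom flange (beyond web): 54 × 12, A = 648 mm², y = 6 mm, Ī = 7 776 mm⁴.
Centroid: ȳ = ΣA·y / ΣA = 70 mm.
Transfer each piece to the centroidal x-axis using Ī + A·d² with d = y − 70:
  web: d = 0 mm → contributes +1 372 000 mm⁴
  top flange (beyond web): d = 64 mm → contributes +2 661 984 mm⁴
  bottom flange (beyond web): d = -64 mm → contributes +2 661 984 mm⁴
Total I = 6 695 968 mm⁴.
For the y-axis: x̄ = 57 mm.
Repeating about the centroidal y-axis gives I_y = 1 483 848 mm⁴.
Polar second moment: J = I_x + I_y = 8 179 816 mm⁴.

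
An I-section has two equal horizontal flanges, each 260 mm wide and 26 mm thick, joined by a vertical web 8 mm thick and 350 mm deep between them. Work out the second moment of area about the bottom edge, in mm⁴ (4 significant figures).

I_base ≈ 1.167 × 10⁹ mm⁴

Break the section into simple shapes (no overlaps), measuring from the bottom-left corner of the bounding box.
Bottom flange: 260 × 26, A = 6 760 mm², y = 13 mm, Ī = 380 813 mm⁴.
Web: 8 × 350, A = 2 800 mm², y = 201 mm, Ī = 28 583 333 mm⁴.
Top flange: 260 × 26, A = 6 760 mm², y = 389 mm, Ī = 380 813 mm⁴.
Transfer each piece to the bottom edge using Ī + A·d² with d = y − 0:
  bottom flange: d = 13 mm → contributes +1 523 253 mm⁴
  web: d = 201 mm → contributes +141 706 133 mm⁴
  top flange: d = 389 mm → contributes +1 023 310 773 mm⁴
Total I = 1 166 540 160 mm⁴.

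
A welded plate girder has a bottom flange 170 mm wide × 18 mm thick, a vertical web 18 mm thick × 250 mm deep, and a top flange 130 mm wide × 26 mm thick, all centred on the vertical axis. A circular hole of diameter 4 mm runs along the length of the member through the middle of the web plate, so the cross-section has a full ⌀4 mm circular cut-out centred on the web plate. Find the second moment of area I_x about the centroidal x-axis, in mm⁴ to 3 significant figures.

Decompose the section into non-overlapping parts with the origin at the bottom-left of its bounding rectangle.
Bottom plate: 170 × 18, A = 3 060 mm², y = 9 mm, Ī = 82 620 mm⁴.
Web plate: 18 × 250, A = 4 500 mm², y = 143 mm, Ī = 23 437 500 mm⁴.
Top plate: 130 × 26, A = 3 380 mm², y = 281 mm, Ī = 190 407 mm⁴.
Hole (subtracted): ⌀4, A = 12.566 mm², y = 143 mm, Ī = 12.566 mm⁴.
Centroid: ȳ = ΣA·y / ΣA = 148.16 mm.
Transfer each piece to the centroidal x-axis using Ī + A·d² with d = y − 148.16:
  bottom plate: d = -139.16 mm → contributes +59 342 193 mm⁴
  web plate: d = -5.1613 mm → contributes +23 557 377 mm⁴
  top plate: d = 132.84 mm → contributes +59 834 274 mm⁴
  hole: d = -5.1613 mm → contributes −347.32 mm⁴
Total I = 142 733 496 mm⁴.

I_x ≈ 1.43 × 10⁸ mm⁴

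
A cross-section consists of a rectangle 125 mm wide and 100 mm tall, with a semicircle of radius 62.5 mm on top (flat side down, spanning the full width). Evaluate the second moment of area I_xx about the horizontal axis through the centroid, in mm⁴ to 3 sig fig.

Decompose the section into non-overlapping parts with the origin at the bottom-left of its bounding rectangle.
Rectangular body: 125 × 100, A = 12 500 mm², y = 50 mm, Ī = 10 416 667 mm⁴.
Semicircular cap: semicircle r = 62.5, A = 6135.9 mm², y = 126.53 mm, Ī = 1 674 758 mm⁴.
Centroid: ȳ = ΣA·y / ΣA = 75.196 mm.
Transfer each piece to the horizontal axis through the centroid using Ī + A·d² with d = y − 75.196:
  rectangular body: d = -25.196 mm → contributes +18 352 345 mm⁴
  semicircular cap: d = 51.33 mm → contributes +17 841 189 mm⁴
Total I = 36 193 534 mm⁴.

I_xx ≈ 3.62 × 10⁷ mm⁴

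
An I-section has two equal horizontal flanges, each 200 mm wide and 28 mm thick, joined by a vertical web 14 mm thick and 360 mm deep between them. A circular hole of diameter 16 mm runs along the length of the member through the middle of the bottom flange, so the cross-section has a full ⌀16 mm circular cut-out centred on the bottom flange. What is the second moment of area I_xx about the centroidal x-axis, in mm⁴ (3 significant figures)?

Break the section into simple shapes (no overlaps), measuring from the bottom-left corner of the bounding box.
Bottom flange: 200 × 28, A = 5 600 mm², y = 14 mm, Ī = 365 867 mm⁴.
Web: 14 × 360, A = 5 040 mm², y = 208 mm, Ī = 54 432 000 mm⁴.
Top flange: 200 × 28, A = 5 600 mm², y = 402 mm, Ī = 365 867 mm⁴.
Hole (subtracted): ⌀16, A = 201.06 mm², y = 14 mm, Ī = 3 217 mm⁴.
Centroid: ȳ = ΣA·y / ΣA = 210.43 mm.
Transfer each piece to the centroidal x-axis using Ī + A·d² with d = y − 210.43:
  bottom flange: d = -196.43 mm → contributes +216 444 744 mm⁴
  web: d = -2.432 mm → contributes +54 461 809 mm⁴
  top flange: d = 191.57 mm → contributes +205 876 430 mm⁴
  hole: d = -196.43 mm → contributes −7 761 295 mm⁴
Total I = 469 021 689 mm⁴.

I_xx ≈ 4.69 × 10⁸ mm⁴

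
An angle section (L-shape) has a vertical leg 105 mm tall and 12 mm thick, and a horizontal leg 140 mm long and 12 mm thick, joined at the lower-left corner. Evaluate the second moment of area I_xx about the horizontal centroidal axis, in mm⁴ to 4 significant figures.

I_xx ≈ 2.673 × 10⁶ mm⁴

Treat the section as a set of non-overlapping primitives; coordinates are from the bounding-box lower-left.
Vertical leg: 12 × 105, A = 1 260 mm², y = 52.5 mm, Ī = 1 157 625 mm⁴.
Horizontal leg (remainder): 128 × 12, A = 1 536 mm², y = 6 mm, Ī = 18 432 mm⁴.
Centroid: ȳ = ΣA·y / ΣA = 26.9549 mm.
Transfer each piece to the horizontal centroidal axis using Ī + A·d² with d = y − 26.9549:
  vertical leg: d = 25.5451 mm → contributes +1 979 838 mm⁴
  horizontal leg (remainder): d = -20.9549 mm → contributes +692 904 mm⁴
Total I = 2 672 742 mm⁴.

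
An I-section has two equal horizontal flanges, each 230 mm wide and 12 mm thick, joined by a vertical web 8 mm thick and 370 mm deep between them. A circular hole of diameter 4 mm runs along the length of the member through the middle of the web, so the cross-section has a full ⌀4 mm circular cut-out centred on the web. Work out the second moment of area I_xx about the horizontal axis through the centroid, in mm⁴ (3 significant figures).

I_xx ≈ 2.35 × 10⁸ mm⁴

Treat the section as a set of non-overlapping primitives; coordinates are from the bounding-box lower-left.
Bottom flange: 230 × 12, A = 2 760 mm², y = 6 mm, Ī = 33 120 mm⁴.
Web: 8 × 370, A = 2 960 mm², y = 197 mm, Ī = 33 768 667 mm⁴.
Top flange: 230 × 12, A = 2 760 mm², y = 388 mm, Ī = 33 120 mm⁴.
Hole (subtracted): ⌀4, A = 12.566 mm², y = 197 mm, Ī = 12.566 mm⁴.
By symmetry the centroid is at mid-height, ȳ = 197 mm.
Transfer each piece to the horizontal axis through the centroid using Ī + A·d² with d = y − 197:
  bottom flange: d = -191 mm → contributes +100 720 680 mm⁴
  web: d = 0 mm → contributes +33 768 667 mm⁴
  top flange: d = 191 mm → contributes +100 720 680 mm⁴
  hole: d = 0 mm → contributes −12.566 mm⁴
Total I = 235 210 014 mm⁴.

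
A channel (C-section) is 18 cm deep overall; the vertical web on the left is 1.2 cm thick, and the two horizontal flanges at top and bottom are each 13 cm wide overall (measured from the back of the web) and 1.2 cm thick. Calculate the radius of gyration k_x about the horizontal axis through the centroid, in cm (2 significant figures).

Split into non-overlapping primitives; take the origin at the lower-left of the bounding box.
Web: 1.2 × 18, A = 21.6 cm², y = 9 cm, Ī = 583.2 cm⁴.
Top flange (beyond web): 11.8 × 1.2, A = 14.16 cm², y = 17.4 cm, Ī = 1.699 cm⁴.
Bottom flange (beyond web): 11.8 × 1.2, A = 14.16 cm², y = 0.6 cm, Ī = 1.699 cm⁴.
By symmetry the centroid is at mid-height, ȳ = 9 cm.
Transfer each piece to the horizontal axis through the centroid using Ī + A·d² with d = y − 9:
  web: d = 0 cm → contributes +583.2 cm⁴
  top flange (beyond web): d = 8.4 cm → contributes +1 001 cm⁴
  bottom flange (beyond web): d = -8.4 cm → contributes +1 001 cm⁴
Total I = 2 585 cm⁴.
Radius of gyration: k = √(I/A) = √(2 585 / 49.92) = 7.196 cm.

k_x ≈ 7.2 cm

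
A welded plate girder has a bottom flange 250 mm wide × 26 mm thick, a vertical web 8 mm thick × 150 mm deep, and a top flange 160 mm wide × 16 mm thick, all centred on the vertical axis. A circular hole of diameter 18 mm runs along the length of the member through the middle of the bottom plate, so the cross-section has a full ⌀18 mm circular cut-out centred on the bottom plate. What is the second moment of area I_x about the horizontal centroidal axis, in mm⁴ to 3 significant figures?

Break the section into simple shapes (no overlaps), measuring from the bottom-left corner of the bounding box.
Bottom plate: 250 × 26, A = 6 500 mm², y = 13 mm, Ī = 366 167 mm⁴.
Web plate: 8 × 150, A = 1 200 mm², y = 101 mm, Ī = 2 250 000 mm⁴.
Top plate: 160 × 16, A = 2 560 mm², y = 184 mm, Ī = 54 613 mm⁴.
Hole (subtracted): ⌀18, A = 254.47 mm², y = 13 mm, Ī = 5 153 mm⁴.
Centroid: ȳ = ΣA·y / ΣA = 67.306 mm.
Transfer each piece to the horizontal centroidal axis using Ī + A·d² with d = y − 67.306:
  bottom plate: d = -54.306 mm → contributes +19 535 561 mm⁴
  web plate: d = 33.694 mm → contributes +3 612 346 mm⁴
  top plate: d = 116.69 mm → contributes +34 915 409 mm⁴
  hole: d = -54.306 mm → contributes −755 617 mm⁴
Total I = 57 307 699 mm⁴.

I_x ≈ 5.73 × 10⁷ mm⁴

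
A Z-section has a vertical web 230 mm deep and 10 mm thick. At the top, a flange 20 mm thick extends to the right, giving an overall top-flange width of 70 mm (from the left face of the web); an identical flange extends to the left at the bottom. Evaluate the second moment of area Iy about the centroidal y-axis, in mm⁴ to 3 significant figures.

Treat the section as a set of non-overlapping primitives; coordinates are from the bounding-box lower-left.
Web: 10 × 230, A = 2 300 mm², x = 65 mm, Ī = 19 167 mm⁴.
Top flange (beyond web): 60 × 20, A = 1 200 mm², x = 100 mm, Ī = 360 000 mm⁴.
Bottom flange (beyond web): 60 × 20, A = 1 200 mm², x = 30 mm, Ī = 360 000 mm⁴.
Centroid: x̄ = ΣA·x / ΣA = 65 mm.
Transfer each piece to the centroidal y-axis using Ī + A·d² with d = x − 65:
  web: d = 0 mm → contributes +19 167 mm⁴
  top flange (beyond web): d = 35 mm → contributes +1 830 000 mm⁴
  bottom flange (beyond web): d = -35 mm → contributes +1 830 000 mm⁴
Total I = 3 679 167 mm⁴.

Iy ≈ 3.68 × 10⁶ mm⁴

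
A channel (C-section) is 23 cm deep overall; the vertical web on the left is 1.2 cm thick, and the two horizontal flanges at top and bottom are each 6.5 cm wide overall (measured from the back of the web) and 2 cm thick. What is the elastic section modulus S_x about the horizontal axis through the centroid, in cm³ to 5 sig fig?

S_x ≈ 309.66 cm³

Split into non-overlapping primitives; take the origin at the lower-left of the bounding box.
Web: 1.2 × 23, A = 27.6 cm², y = 11.5 cm, Ī = 1216.7 cm⁴.
Top flange (beyond web): 5.3 × 2, A = 10.6 cm², y = 22 cm, Ī = 3.533333 cm⁴.
Bottom flange (beyond web): 5.3 × 2, A = 10.6 cm², y = 1 cm, Ī = 3.533333 cm⁴.
By symmetry the centroid is at mid-height, ȳ = 11.5 cm.
Transfer each piece to the horizontal axis through the centroid using Ī + A·d² with d = y − 11.5:
  web: d = 0 cm → contributes +1216.7 cm⁴
  top flange (beyond web): d = 10.5 cm → contributes +1172.183 cm⁴
  bottom flange (beyond web): d = -10.5 cm → contributes +1172.183 cm⁴
Total I = 3561.067 cm⁴.
Extreme fibre distance c = 11.5 cm; S = I/c = 309.658 cm³.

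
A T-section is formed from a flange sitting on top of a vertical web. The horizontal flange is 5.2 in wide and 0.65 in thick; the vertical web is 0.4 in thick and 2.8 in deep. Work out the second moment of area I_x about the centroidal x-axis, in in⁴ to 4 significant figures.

Split into non-overlapping primitives; take the origin at the lower-left of the bounding box.
Flange: 5.2 × 0.65, A = 3.38 in², y = 3.125 in, Ī = 0.119004 in⁴.
Web: 0.4 × 2.8, A = 1.12 in², y = 1.4 in, Ī = 0.731733 in⁴.
Centroid: ȳ = ΣA·y / ΣA = 2.69567 in.
Transfer each piece to the centroidal x-axis using Ī + A·d² with d = y − 2.69567:
  flange: d = 0.429333 in → contributes +0.74203 in⁴
  web: d = -1.29567 in → contributes +2.61194 in⁴
Total I = 3.35397 in⁴.

I_x ≈ 3.354 in⁴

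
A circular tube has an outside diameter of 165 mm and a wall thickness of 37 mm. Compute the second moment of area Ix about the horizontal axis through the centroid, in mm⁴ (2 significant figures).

Decompose the section into non-overlapping parts with the origin at the bottom-left of its bounding rectangle.
Outer circle: ⌀165, A = 21 382 mm², y = 82.5 mm, Ī = 36 383 601 mm⁴.
Bore (subtracted): ⌀91, A = 6 504 mm², y = 82.5 mm, Ī = 3 366 166 mm⁴.
By symmetry the centroid is at mid-height, ȳ = 82.5 mm.
All pieces are centred on the horizontal axis through the centroid, so I = ΣĪ (holes subtracted) = 33 017 435 mm⁴.

Ix ≈ 3.3 × 10⁷ mm⁴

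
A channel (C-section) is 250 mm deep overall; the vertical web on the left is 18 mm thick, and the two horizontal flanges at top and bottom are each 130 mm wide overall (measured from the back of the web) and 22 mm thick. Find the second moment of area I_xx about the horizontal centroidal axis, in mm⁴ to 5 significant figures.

I_xx ≈ 8.7681 × 10⁷ mm⁴

Decompose the section into non-overlapping parts with the origin at the bottom-left of its bounding rectangle.
Web: 18 × 250, A = 4 500 mm², y = 125 mm, Ī = 23 437 500 mm⁴.
Top flange (beyond web): 112 × 22, A = 2 464 mm², y = 239 mm, Ī = 99381.33 mm⁴.
Bottom flange (beyond web): 112 × 22, A = 2 464 mm², y = 11 mm, Ī = 99381.33 mm⁴.
By symmetry the centroid is at mid-height, ȳ = 125 mm.
Transfer each piece to the horizontal centroidal axis using Ī + A·d² with d = y − 125:
  web: d = 0 mm → contributes +23 437 500 mm⁴
  top flange (beyond web): d = 114 mm → contributes +32 121 525 mm⁴
  bottom flange (beyond web): d = -114 mm → contributes +32 121 525 mm⁴
Total I = 87 680 551 mm⁴.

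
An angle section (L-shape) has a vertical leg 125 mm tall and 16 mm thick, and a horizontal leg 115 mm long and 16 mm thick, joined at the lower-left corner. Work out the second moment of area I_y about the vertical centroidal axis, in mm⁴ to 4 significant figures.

I_y ≈ 4.259 × 10⁶ mm⁴

Break the section into simple shapes (no overlaps), measuring from the bottom-left corner of the bounding box.
Vertical leg: 16 × 125, A = 2 000 mm², x = 8 mm, Ī = 42666.7 mm⁴.
Horizontal leg (remainder): 99 × 16, A = 1 584 mm², x = 65.5 mm, Ī = 1 293 732 mm⁴.
Centroid: x̄ = ΣA·x / ΣA = 33.4129 mm.
Transfer each piece to the vertical centroidal axis using Ī + A·d² with d = x − 33.4129:
  vertical leg: d = -25.4129 mm → contributes +1 334 302 mm⁴
  horizontal leg (remainder): d = 32.0871 mm → contributes +2 924 585 mm⁴
Total I = 4 258 888 mm⁴.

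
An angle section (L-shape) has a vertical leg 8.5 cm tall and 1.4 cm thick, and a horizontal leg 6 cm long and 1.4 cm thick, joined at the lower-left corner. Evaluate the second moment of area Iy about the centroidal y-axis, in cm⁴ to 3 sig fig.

Iy ≈ 50.9 cm⁴

Break the section into simple shapes (no overlaps), measuring from the bottom-left corner of the bounding box.
Vertical leg: 1.4 × 8.5, A = 11.9 cm², x = 0.7 cm, Ī = 1.9437 cm⁴.
Horizontal leg (remainder): 4.6 × 1.4, A = 6.44 cm², x = 3.7 cm, Ī = 11.356 cm⁴.
Centroid: x̄ = ΣA·x / ΣA = 1.7534 cm.
Transfer each piece to the centroidal y-axis using Ī + A·d² with d = x − 1.7534:
  vertical leg: d = -1.0534 cm → contributes +15.149 cm⁴
  horizontal leg (remainder): d = 1.9466 cm → contributes +35.758 cm⁴
Total I = 50.907 cm⁴.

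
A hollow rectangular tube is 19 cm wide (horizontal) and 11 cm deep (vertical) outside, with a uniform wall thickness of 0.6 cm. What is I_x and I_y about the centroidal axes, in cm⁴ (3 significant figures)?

I_x ≈ 711 cm⁴, I_y ≈ 1680 cm⁴

Treat the section as a set of non-overlapping primitives; coordinates are from the bounding-box lower-left.
Outer rectangle: 19 × 11, A = 209 cm², y = 5.5 cm, Ī = 2107.4 cm⁴.
Inner void (subtracted): 17.8 × 9.8, A = 174.44 cm², y = 5.5 cm, Ī = 1396.1 cm⁴.
By symmetry the centroid is at mid-height, ȳ = 5.5 cm.
All pieces are centred on the centroidal x-axis, so I = ΣĪ (holes subtracted) = 711.32 cm⁴.
Repeating about the centroidal y-axis gives I_y = 1681.6 cm⁴.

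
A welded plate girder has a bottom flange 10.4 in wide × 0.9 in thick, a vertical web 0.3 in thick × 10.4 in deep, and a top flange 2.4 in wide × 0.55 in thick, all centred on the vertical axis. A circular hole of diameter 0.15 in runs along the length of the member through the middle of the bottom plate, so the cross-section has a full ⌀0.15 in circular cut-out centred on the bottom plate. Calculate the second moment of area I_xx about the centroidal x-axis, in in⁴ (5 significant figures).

I_xx ≈ 216.00 in⁴

Break the section into simple shapes (no overlaps), measuring from the bottom-left corner of the bounding box.
Bottom plate: 10.4 × 0.9, A = 9.36 in², y = 0.45 in, Ī = 0.6318 in⁴.
Web plate: 0.3 × 10.4, A = 3.12 in², y = 6.1 in, Ī = 28.1216 in⁴.
Top plate: 2.4 × 0.55, A = 1.32 in², y = 11.575 in, Ī = 0.033275 in⁴.
Hole (subtracted): ⌀0.15, A = 0.01767146 in², y = 0.45 in, Ī = 0.00002485049 in⁴.
Centroid: ȳ = ΣA·y / ΣA = 2.794524 in.
Transfer each piece to the centroidal x-axis using Ī + A·d² with d = y − 2.794524:
  bottom plate: d = -2.344524 in → contributes +52.08178 in⁴
  web plate: d = 3.305476 in → contributes +62.21126 in⁴
  top plate: d = 8.780476 in → contributes +101.801 in⁴
  hole: d = -2.344524 in → contributes −0.0971612 in⁴
Total I = 215.9969 in⁴.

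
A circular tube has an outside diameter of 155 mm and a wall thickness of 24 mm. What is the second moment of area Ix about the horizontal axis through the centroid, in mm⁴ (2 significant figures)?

Ix ≈ 2.2 × 10⁷ mm⁴

Break the section into simple shapes (no overlaps), measuring from the bottom-left corner of the bounding box.
Outer circle: ⌀155, A = 18 869 mm², y = 77.5 mm, Ī = 28 333 269 mm⁴.
Bore (subtracted): ⌀107, A = 8 992 mm², y = 77.5 mm, Ī = 6 434 355 mm⁴.
By symmetry the centroid is at mid-height, ȳ = 77.5 mm.
All pieces are centred on the horizontal axis through the centroid, so I = ΣĪ (holes subtracted) = 21 898 915 mm⁴.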